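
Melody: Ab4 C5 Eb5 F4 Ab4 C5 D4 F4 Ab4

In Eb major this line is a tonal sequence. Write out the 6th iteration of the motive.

Eb3 G3 Bb3

With a 3-note motive the entries are Ab4, F4, D4, each down a 3rd from the previous.
Carrying on: Bb3 → G3 → Eb3.
From Eb3 the diatonic shape gives Eb3 G3 Bb3.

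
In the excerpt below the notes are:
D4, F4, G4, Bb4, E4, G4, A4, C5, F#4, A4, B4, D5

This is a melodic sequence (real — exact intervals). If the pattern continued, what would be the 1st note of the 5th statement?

A#4

With 4-note cells, note 1 of each statement runs D4, E4, F#4.
Each moves up a 2nd. Continuing: G#4 → A#4.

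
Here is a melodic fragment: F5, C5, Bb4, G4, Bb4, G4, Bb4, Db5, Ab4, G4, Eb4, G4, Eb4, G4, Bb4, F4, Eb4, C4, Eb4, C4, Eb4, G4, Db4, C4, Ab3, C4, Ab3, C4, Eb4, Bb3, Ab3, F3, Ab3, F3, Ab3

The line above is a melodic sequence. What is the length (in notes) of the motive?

Try groups of 7 (5 cells in 35 notes):
F5 C5 Bb4 G4 Bb4 G4 Bb4 | Db5 Ab4 G4 Eb4 G4 Eb4 G4 | Bb4 F4 Eb4 C4 Eb4 C4 Eb4 | G4 Db4 C4 Ab3 C4 Ab3 C4 | Eb4 Bb3 Ab3 F3 Ab3 F3 Ab3
That's a consistent down a 3rd shift per cell, and no other grouping gives one.

7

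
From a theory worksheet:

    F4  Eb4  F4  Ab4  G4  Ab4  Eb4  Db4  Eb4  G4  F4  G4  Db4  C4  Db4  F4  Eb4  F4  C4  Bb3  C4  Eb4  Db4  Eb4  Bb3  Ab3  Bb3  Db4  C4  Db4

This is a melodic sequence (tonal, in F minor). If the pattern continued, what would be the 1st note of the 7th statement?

G3

Grouping in 6s, the 1st note of each cell is F4, Eb4, Db4, C4, Bb3.
Extending down a 2nd: Ab3 → G3.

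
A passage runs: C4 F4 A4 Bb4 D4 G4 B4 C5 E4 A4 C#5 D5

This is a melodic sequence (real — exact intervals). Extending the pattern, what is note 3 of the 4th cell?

D#5

The unit is 4 notes. Position-3 pitches of the 3 shown cells: A4, B4, C#5.
From C#5, up a 2nd gives D#5.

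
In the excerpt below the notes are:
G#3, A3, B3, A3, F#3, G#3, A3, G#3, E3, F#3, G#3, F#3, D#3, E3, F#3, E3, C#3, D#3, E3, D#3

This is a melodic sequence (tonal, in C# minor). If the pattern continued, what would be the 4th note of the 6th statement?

C#3

The unit is 4 notes. Position-4 pitches of the 5 shown cells: A3, G#3, F#3, E3, D#3.
Each moves down a 2nd; the next is C#3.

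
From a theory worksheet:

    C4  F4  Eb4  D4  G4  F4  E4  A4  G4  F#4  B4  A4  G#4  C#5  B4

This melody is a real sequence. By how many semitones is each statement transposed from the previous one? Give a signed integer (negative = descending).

Taking 3-note groups, the heads are C4, D4, E4, F#4, G#4: the pattern moves up a 2nd.
Counting half-steps from C4 to D4: 2.

2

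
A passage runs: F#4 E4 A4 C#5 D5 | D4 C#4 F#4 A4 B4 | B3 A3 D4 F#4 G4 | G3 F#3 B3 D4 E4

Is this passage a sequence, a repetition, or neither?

Each 5-note cell is the previous one transposed down a 3rd.

sequence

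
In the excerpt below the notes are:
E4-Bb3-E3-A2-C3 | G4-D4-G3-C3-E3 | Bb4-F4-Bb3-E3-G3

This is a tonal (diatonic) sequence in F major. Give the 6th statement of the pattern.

Taking 5-note groups, the heads are E4, G4, Bb4: the pattern moves up a 3rd.
Carrying on: D5 → F5 → A5.
So cell 6 is A5 E5 A4 D4 F4.

A5 E5 A4 D4 F4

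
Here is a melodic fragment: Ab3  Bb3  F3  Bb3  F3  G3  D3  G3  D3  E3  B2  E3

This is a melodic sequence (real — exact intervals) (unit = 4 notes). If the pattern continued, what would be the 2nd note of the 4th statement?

C#3

The unit is 4 notes. Position-2 pitches of the 3 shown cells: Bb3, G3, E3.
One more down a 3rd gives C#3.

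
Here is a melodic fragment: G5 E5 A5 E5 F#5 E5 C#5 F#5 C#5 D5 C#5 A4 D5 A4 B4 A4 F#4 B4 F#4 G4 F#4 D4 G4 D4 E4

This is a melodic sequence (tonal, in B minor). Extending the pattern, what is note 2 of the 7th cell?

G3

Grouping in 5s, the 2nd note of each cell is E5, C#5, A4, F#4, D4.
Extending down a 3rd: B3 → G3.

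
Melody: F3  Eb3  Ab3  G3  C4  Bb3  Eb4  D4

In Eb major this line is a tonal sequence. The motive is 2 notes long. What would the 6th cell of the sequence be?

The 2-note cells begin on F3, Ab3, C4, Eb4 — each up a 3rd from the last.
Carrying on: G4 → Bb4.
From Bb4 the diatonic shape gives Bb4 Ab4.

Bb4 Ab4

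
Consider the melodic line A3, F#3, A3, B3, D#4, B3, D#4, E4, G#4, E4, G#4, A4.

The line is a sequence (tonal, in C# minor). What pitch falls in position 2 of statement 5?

Grouping in 4s, the 2nd note of each cell is F#3, B3, E4.
Each moves up a 4th. Continuing: A4 → D#5.

D#5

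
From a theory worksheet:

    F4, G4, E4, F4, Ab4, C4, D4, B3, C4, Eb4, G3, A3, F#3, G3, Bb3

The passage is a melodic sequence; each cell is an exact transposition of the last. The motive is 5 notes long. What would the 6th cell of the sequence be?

E2 F#2 D#2 E2 G2

The 5-note cells begin on F4, C4, G3 — each down a 4th from the last.
Carrying on: D3 → A2 → E2.
So cell 6 is E2 F#2 D#2 E2 G2.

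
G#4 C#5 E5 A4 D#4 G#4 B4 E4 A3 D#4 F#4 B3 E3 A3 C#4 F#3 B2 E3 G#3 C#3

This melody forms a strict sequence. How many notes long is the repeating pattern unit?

4

Try groups of 4 (5 cells in 20 notes):
G#4 C#5 E5 A4 | D#4 G#4 B4 E4 | A3 D#4 F#4 B3 | E3 A3 C#4 F#3 | B2 E3 G#3 C#3
Every group is a transposition down a 4th of the one before; no shorter unit works.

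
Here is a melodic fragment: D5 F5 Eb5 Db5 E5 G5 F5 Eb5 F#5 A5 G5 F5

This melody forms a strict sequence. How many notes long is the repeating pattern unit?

There are 12 notes; a 4-note unit gives 3 cells:
D5 F5 Eb5 Db5 | E5 G5 F5 Eb5 | F#5 A5 G5 F5
Each cell is the previous one up a 2nd — so the unit is 4 notes.

4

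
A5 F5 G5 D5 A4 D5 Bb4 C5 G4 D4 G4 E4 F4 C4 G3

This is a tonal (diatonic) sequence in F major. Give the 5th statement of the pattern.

With a 5-note motive the entries are A5, D5, G4, each down a 5th from the previous.
Continuing the starts: C4 → F3.
So cell 5 is F3 D3 E3 Bb2 F2.

F3 D3 E3 Bb2 F2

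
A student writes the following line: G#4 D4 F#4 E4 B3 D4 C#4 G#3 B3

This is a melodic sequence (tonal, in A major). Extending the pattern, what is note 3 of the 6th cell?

C#3

With 3-note cells, note 3 of each statement runs F#4, D4, B3.
Extending down a 3rd: G#3 → E3 → C#3.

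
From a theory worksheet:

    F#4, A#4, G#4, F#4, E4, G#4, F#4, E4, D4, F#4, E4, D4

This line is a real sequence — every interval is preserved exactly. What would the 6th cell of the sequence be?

With a 4-note motive the entries are F#4, E4, D4, each down a 2nd from the previous.
Continuing the starts: C4 → Bb3 → Ab3.
So cell 6 is Ab3 C4 Bb3 Ab3.

Ab3 C4 Bb3 Ab3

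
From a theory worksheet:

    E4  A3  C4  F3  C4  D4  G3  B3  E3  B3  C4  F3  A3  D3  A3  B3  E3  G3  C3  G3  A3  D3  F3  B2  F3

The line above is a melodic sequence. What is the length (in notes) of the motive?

There are 25 notes; a 5-note unit gives 5 cells:
E4 A3 C4 F3 C4 | D4 G3 B3 E3 B3 | C4 F3 A3 D3 A3 | B3 E3 G3 C3 G3 | A3 D3 F3 B2 F3
Every group is a transposition down a 2nd of the one before; no shorter unit works.

5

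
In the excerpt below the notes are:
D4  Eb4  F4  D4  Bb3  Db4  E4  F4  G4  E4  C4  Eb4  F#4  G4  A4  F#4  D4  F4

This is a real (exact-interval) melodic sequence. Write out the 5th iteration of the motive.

A#4 B4 C#5 A#4 F#4 A4

Unit = 6 notes; the statements start on D4, E4, F#4, moving up a 2nd each time.
Continuing the starts: G#4 → A#4.
From A#4 the exact shape gives A#4 B4 C#5 A#4 F#4 A4.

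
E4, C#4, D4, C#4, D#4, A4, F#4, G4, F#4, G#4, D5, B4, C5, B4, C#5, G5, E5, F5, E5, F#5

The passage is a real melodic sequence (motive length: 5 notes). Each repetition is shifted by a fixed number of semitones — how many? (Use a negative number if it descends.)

Unit = 5 notes; the statements start on E4, A4, D5, G5, moving up a 4th each time.
E4 to A4 spans +5 semitones.

5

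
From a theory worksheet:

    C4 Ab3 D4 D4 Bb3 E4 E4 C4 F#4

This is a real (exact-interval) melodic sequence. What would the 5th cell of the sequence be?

Taking 3-note groups, the heads are C4, D4, E4: the pattern moves up a 2nd.
Extending up a 2nd: F#4 → G#4.
Statement 5 starts on G#4 and keeps the same exact contour: G#4 E4 A#4.

G#4 E4 A#4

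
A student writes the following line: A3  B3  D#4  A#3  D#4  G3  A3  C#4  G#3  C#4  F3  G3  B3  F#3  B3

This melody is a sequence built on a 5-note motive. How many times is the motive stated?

3

15 notes in groups of 5 gives 15/5 = 3 statements.
Starts: A3, G3, F3 — each down a 2nd.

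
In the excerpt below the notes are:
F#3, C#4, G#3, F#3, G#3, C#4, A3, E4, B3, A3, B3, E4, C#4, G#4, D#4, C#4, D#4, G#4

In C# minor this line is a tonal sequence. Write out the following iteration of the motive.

With a 6-note motive the entries are F#3, A3, C#4, each up a 3rd from the previous.
So cell 4 is E4 B4 F#4 E4 F#4 B4.

E4 B4 F#4 E4 F#4 B4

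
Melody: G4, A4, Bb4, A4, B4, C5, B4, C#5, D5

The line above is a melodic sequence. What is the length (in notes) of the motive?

There are 9 notes; a 3-note unit gives 3 cells:
G4 A4 Bb4 | A4 B4 C5 | B4 C#5 D5
Every group is a transposition up a 2nd of the one before; no shorter unit works.

3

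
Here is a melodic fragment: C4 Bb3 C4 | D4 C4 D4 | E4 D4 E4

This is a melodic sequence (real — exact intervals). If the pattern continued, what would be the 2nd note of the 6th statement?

Grouping in 3s, the 2nd note of each cell is Bb3, C4, D4.
Extending up a 2nd: E4 → F#4 → G#4.

G#4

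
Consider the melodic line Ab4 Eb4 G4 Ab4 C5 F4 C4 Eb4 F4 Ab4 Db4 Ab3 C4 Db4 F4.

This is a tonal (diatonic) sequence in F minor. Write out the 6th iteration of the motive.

Taking 5-note groups, the heads are Ab4, F4, Db4: the pattern moves down a 3rd.
Extending down a 3rd: Bb3 → G3 → Eb3.
So cell 6 is Eb3 Bb2 Db3 Eb3 G3.

Eb3 Bb2 Db3 Eb3 G3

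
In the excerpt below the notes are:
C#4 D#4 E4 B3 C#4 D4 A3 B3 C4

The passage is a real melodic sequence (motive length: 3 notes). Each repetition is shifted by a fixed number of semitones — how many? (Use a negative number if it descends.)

-2

The 3-note cells begin on C#4, B3, A3 — each down a 2nd from the last.
C#4→B3 is 59 − 61 = -2 semitones.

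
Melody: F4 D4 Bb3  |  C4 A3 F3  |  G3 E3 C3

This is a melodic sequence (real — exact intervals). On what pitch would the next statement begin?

D3

Unit = 3 notes; the statements start on F4, C4, G3, moving down a 4th each time.
The next head, down a 4th from G3, is D3.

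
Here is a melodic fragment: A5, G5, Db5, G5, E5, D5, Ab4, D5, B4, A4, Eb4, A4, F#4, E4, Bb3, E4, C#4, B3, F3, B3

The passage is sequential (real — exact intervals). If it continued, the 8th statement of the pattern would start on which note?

Taking 4-note groups, the heads are A5, E5, B4, F#4, C#4: the pattern moves down a 4th.
Extending the heads down a 4th: G#3 → D#3 → A#2.

A#2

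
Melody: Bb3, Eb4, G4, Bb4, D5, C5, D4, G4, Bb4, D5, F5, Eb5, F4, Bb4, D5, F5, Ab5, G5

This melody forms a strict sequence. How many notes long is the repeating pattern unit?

6

There are 18 notes; a 6-note unit gives 3 cells:
Bb3 Eb4 G4 Bb4 D5 C5 | D4 G4 Bb4 D5 F5 Eb5 | F4 Bb4 D5 F5 Ab5 G5
Every group is a transposition up a 3rd of the one before; no shorter unit works.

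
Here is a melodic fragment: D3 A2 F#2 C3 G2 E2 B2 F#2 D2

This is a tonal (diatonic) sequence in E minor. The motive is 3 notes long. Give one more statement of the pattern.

A2 E2 C2

Taking 3-note groups, the heads are D3, C3, B2: the pattern moves down a 2nd.
From A2 the diatonic shape gives A2 E2 C2.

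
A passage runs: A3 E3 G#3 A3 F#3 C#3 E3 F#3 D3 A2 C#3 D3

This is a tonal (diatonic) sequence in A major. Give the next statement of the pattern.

With a 4-note motive the entries are A3, F#3, D3, each down a 3rd from the previous.
Statement 4 starts on B2 and keeps the same diatonic contour: B2 F#2 A2 B2.

B2 F#2 A2 B2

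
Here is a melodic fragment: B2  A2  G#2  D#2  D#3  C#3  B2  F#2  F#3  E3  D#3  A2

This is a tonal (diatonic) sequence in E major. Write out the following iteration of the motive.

The 4-note cells begin on B2, D#3, F#3 — each up a 3rd from the last.
So cell 4 is A3 G#3 F#3 C#3.

A3 G#3 F#3 C#3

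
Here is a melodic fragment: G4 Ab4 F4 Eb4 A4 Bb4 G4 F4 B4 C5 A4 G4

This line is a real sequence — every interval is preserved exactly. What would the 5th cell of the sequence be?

The 4-note cells begin on G4, A4, B4 — each up a 2nd from the last.
Continuing the starts: C#5 → D#5.
So cell 5 is D#5 E5 C#5 B4.

D#5 E5 C#5 B4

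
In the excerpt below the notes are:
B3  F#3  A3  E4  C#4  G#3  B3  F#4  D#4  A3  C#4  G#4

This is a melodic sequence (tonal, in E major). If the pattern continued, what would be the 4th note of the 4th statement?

The unit is 4 notes. Position-4 pitches of the 3 shown cells: E4, F#4, G#4.
From G#4, up a 2nd gives A4.

A4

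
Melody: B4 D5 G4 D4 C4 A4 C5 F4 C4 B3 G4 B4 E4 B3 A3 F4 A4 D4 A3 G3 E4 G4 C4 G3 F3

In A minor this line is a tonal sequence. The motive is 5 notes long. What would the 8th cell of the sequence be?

B3 D4 G3 D3 C3

Taking 5-note groups, the heads are B4, A4, G4, F4, E4: the pattern moves down a 2nd.
Extending down a 2nd: D4 → C4 → B3.
From B3 the diatonic shape gives B3 D4 G3 D3 C3.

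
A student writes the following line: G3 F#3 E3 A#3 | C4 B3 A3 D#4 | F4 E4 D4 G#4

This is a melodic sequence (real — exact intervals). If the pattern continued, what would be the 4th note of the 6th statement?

B5

Grouping in 4s, the 4th note of each cell is A#3, D#4, G#4.
Each moves up a 4th. Continuing: C#5 → F#5 → B5.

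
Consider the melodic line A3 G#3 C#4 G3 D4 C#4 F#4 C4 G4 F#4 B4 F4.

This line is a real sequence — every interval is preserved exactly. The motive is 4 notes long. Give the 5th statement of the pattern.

F5 E5 A5 Eb5

With a 4-note motive the entries are A3, D4, G4, each up a 4th from the previous.
Continuing the starts: C5 → F5.
From F5 the exact shape gives F5 E5 A5 Eb5.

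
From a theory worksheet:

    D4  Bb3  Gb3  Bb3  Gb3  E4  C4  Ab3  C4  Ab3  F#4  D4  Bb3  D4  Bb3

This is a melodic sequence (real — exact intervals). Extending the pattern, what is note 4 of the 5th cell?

F#4

With 5-note cells, note 4 of each statement runs Bb3, C4, D4.
Carrying that up a 2nd forward: E4 → F#4.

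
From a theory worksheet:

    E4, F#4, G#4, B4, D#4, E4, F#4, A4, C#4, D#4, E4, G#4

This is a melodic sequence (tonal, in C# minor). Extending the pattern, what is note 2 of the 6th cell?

Grouping in 4s, the 2nd note of each cell is F#4, E4, D#4.
Each moves down a 2nd. Continuing: C#4 → B3 → A3.

A3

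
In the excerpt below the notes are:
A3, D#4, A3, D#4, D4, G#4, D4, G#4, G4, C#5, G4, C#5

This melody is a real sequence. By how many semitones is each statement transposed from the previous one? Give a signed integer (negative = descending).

With a 4-note motive the entries are A3, D4, G4, each up a 4th from the previous.
A3 to D4 spans +5 semitones.

5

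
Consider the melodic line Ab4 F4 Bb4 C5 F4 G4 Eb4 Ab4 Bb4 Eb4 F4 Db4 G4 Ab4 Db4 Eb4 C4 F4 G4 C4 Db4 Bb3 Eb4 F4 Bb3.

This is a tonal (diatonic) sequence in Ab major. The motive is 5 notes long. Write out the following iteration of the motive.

With a 5-note motive the entries are Ab4, G4, F4, Eb4, Db4, each down a 2nd from the previous.
From C4 the diatonic shape gives C4 Ab3 Db4 Eb4 Ab3.

C4 Ab3 Db4 Eb4 Ab3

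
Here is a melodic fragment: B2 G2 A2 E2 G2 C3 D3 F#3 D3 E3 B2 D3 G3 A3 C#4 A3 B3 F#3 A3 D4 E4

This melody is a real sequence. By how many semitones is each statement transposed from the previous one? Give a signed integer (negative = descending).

7

The 7-note cells begin on B2, F#3, C#4 — each up a 5th from the last.
B2 to F#3 spans +7 semitones.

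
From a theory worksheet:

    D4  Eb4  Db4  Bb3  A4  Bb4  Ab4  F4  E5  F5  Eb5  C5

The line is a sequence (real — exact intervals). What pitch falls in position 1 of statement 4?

B5

Grouping in 4s, the 1st note of each cell is D4, A4, E5.
Each moves up a 5th; the next is B5.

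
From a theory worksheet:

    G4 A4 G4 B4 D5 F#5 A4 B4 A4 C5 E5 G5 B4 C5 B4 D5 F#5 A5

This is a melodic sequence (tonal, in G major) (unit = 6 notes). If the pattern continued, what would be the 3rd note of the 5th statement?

D5

With 6-note cells, note 3 of each statement runs G4, A4, B4.
Carrying that up a 2nd forward: C5 → D5.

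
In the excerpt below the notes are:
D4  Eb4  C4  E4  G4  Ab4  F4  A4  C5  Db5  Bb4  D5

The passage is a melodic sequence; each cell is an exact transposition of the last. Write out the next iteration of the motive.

The 4-note cells begin on D4, G4, C5 — each up a 4th from the last.
So cell 4 is F5 Gb5 Eb5 G5.

F5 Gb5 Eb5 G5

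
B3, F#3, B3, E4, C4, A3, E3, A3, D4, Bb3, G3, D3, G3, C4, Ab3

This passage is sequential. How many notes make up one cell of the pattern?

15 notes total. Splitting into 3 groups of 5:
B3 F#3 B3 E4 C4 | A3 E3 A3 D4 Bb3 | G3 D3 G3 C4 Ab3
Each cell is the previous one down a 2nd — so the unit is 5 notes.

5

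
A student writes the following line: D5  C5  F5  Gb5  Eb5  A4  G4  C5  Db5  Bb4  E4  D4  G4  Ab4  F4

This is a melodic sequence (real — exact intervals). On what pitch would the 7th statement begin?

G#2

Unit = 5 notes; the statements start on D5, A4, E4, moving down a 4th each time.
Continuing: B3 → F#3 → C#3 → G#2. Statement 7 starts on G#2.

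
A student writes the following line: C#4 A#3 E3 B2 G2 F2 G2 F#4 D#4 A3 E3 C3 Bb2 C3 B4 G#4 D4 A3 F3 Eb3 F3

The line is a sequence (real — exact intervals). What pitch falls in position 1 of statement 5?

A5

With 7-note cells, note 1 of each statement runs C#4, F#4, B4.
Extending up a 4th: E5 → A5.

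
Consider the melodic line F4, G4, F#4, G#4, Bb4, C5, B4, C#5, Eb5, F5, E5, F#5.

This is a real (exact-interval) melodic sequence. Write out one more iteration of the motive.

Ab5 Bb5 A5 B5

Taking 4-note groups, the heads are F4, Bb4, Eb5: the pattern moves up a 4th.
So cell 4 is Ab5 Bb5 A5 B5.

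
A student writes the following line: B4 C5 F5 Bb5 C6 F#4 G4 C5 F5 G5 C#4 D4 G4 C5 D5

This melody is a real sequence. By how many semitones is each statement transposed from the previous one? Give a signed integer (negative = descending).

-5

The 5-note cells begin on B4, F#4, C#4 — each down a 4th from the last.
B4→F#4 is 66 − 71 = -5 semitones.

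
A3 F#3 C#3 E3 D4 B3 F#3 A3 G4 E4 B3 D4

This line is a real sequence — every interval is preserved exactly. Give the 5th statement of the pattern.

Unit = 4 notes; the statements start on A3, D4, G4, moving up a 4th each time.
Extending up a 4th: C5 → F5.
So cell 5 is F5 D5 A4 C5.

F5 D5 A4 C5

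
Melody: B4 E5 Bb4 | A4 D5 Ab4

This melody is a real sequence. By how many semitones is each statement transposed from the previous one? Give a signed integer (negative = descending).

With a 3-note motive the entries are B4, A4, each down a 2nd from the previous.
Counting half-steps from B4 to A4: -2.

-2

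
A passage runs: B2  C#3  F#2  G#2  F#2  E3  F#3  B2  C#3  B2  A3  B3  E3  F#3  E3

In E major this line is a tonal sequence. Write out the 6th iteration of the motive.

The 5-note cells begin on B2, E3, A3 — each up a 4th from the last.
Extending up a 4th: D#4 → G#4 → C#5.
From C#5 the diatonic shape gives C#5 D#5 G#4 A4 G#4.

C#5 D#5 G#4 A4 G#4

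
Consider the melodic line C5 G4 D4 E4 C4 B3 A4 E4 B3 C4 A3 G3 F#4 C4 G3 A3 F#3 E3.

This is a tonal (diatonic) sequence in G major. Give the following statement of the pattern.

The 6-note cells begin on C5, A4, F#4 — each down a 3rd from the last.
So cell 4 is D4 A3 E3 F#3 D3 C3.

D4 A3 E3 F#3 D3 C3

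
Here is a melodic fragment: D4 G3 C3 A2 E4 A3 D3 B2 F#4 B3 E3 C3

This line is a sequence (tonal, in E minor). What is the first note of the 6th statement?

B4

With a 4-note motive the entries are D4, E4, F#4, each up a 2nd from the previous.
Continuing: G4 → A4 → B4. Statement 6 starts on B4.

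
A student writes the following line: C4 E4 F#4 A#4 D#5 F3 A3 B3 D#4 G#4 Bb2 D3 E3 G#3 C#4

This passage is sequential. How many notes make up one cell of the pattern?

5

15 notes total. Splitting into 3 groups of 5:
C4 E4 F#4 A#4 D#5 | F3 A3 B3 D#4 G#4 | Bb2 D3 E3 G#3 C#4
Every group is a transposition down a 5th of the one before; no shorter unit works.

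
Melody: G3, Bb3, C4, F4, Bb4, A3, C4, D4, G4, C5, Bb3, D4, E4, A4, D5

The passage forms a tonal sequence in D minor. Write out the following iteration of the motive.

C4 E4 F4 Bb4 E5

With a 5-note motive the entries are G3, A3, Bb3, each up a 2nd from the previous.
From C4 the diatonic shape gives C4 E4 F4 Bb4 E5.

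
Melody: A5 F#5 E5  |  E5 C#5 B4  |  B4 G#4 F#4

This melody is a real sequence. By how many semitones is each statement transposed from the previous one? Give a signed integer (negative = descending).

Unit = 3 notes; the statements start on A5, E5, B4, moving down a 4th each time.
A5→E5 is 76 − 81 = -5 semitones.

-5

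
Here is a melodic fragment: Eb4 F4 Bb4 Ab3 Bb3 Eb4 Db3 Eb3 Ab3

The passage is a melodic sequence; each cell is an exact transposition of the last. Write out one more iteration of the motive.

Unit = 3 notes; the statements start on Eb4, Ab3, Db3, moving down a 5th each time.
From Gb2 the exact shape gives Gb2 Ab2 Db3.

Gb2 Ab2 Db3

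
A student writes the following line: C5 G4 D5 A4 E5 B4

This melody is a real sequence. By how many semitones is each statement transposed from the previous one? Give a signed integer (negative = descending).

Unit = 2 notes; the statements start on C5, D5, E5, moving up a 2nd each time.
Counting half-steps from C5 to D5: 2.

2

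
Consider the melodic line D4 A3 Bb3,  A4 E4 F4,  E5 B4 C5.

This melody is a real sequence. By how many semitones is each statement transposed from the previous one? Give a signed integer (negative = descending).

Taking 3-note groups, the heads are D4, A4, E5: the pattern moves up a 5th.
D4→A4 is 69 − 62 = 7 semitones.

7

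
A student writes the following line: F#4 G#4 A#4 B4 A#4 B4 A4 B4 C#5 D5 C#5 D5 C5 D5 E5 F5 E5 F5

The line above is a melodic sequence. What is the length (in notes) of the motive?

18 notes total. Splitting into 3 groups of 6:
F#4 G#4 A#4 B4 A#4 B4 | A4 B4 C#5 D5 C#5 D5 | C5 D5 E5 F5 E5 F5
Each cell is the previous one up a 3rd — so the unit is 6 notes.

6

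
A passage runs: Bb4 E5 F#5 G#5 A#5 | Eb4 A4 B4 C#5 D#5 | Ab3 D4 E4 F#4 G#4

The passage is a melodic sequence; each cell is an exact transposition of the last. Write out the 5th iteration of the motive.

With a 5-note motive the entries are Bb4, Eb4, Ab3, each down a 5th from the previous.
Continuing the starts: Db3 → Gb2.
From Gb2 the exact shape gives Gb2 C3 D3 E3 F#3.

Gb2 C3 D3 E3 F#3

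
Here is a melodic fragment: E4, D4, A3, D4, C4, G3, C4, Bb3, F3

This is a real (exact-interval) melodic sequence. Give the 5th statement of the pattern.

With a 3-note motive the entries are E4, D4, C4, each down a 2nd from the previous.
Carrying on: Bb3 → Ab3.
So cell 5 is Ab3 Gb3 Db3.

Ab3 Gb3 Db3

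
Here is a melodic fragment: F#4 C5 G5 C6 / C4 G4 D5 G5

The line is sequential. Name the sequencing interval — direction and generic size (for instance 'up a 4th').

The 4-note cells begin on F#4, C4 — each down a 4th from the last.
From F#4 to C4: down a 4th.

down a 4th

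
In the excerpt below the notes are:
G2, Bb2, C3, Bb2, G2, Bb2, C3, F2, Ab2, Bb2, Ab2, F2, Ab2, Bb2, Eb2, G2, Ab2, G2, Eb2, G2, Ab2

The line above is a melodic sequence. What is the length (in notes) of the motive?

Try groups of 7 (3 cells in 21 notes):
G2 Bb2 C3 Bb2 G2 Bb2 C3 | F2 Ab2 Bb2 Ab2 F2 Ab2 Bb2 | Eb2 G2 Ab2 G2 Eb2 G2 Ab2
Each cell is the previous one down a 2nd — so the unit is 7 notes.

7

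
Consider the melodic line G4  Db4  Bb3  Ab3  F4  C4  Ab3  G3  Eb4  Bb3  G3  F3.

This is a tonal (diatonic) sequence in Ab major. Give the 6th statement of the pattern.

Bb3 F3 Db3 C3

With a 4-note motive the entries are G4, F4, Eb4, each down a 2nd from the previous.
Carrying on: Db4 → C4 → Bb3.
From Bb3 the diatonic shape gives Bb3 F3 Db3 C3.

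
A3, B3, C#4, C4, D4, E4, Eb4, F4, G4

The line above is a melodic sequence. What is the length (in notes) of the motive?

9 notes total. Splitting into 3 groups of 3:
A3 B3 C#4 | C4 D4 E4 | Eb4 F4 G4
Every group is a transposition up a 3rd of the one before; no shorter unit works.

3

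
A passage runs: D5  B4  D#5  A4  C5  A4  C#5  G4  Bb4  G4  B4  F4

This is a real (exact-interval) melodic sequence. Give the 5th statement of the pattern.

Taking 4-note groups, the heads are D5, C5, Bb4: the pattern moves down a 2nd.
Extending down a 2nd: Ab4 → Gb4.
From Gb4 the exact shape gives Gb4 Eb4 G4 Db4.

Gb4 Eb4 G4 Db4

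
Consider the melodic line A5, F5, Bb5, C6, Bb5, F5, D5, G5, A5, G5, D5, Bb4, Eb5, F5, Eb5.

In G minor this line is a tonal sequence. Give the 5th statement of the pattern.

G4 Eb4 A4 Bb4 A4

The 5-note cells begin on A5, F5, D5 — each down a 3rd from the last.
Continuing the starts: Bb4 → G4.
From G4 the diatonic shape gives G4 Eb4 A4 Bb4 A4.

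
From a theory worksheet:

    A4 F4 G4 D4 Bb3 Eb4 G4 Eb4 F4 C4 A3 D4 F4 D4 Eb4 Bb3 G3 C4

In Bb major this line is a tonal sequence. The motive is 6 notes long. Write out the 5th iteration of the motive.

Unit = 6 notes; the statements start on A4, G4, F4, moving down a 2nd each time.
Extending down a 2nd: Eb4 → D4.
From D4 the diatonic shape gives D4 Bb3 C4 G3 Eb3 A3.

D4 Bb3 C4 G3 Eb3 A3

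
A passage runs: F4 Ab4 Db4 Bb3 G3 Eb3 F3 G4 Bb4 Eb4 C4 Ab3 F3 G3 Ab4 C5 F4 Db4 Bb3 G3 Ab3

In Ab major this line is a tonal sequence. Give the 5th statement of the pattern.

C5 Eb5 Ab4 F4 Db4 Bb3 C4

With a 7-note motive the entries are F4, G4, Ab4, each up a 2nd from the previous.
Continuing the starts: Bb4 → C5.
So cell 5 is C5 Eb5 Ab4 F4 Db4 Bb3 C4.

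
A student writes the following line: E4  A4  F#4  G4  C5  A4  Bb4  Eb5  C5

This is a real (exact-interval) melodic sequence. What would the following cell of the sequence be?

Db5 Gb5 Eb5

Unit = 3 notes; the statements start on E4, G4, Bb4, moving up a 3rd each time.
From Db5 the exact shape gives Db5 Gb5 Eb5.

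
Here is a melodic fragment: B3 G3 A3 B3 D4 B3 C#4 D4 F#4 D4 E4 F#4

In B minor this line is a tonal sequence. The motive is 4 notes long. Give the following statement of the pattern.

With a 4-note motive the entries are B3, D4, F#4, each up a 3rd from the previous.
So cell 4 is A4 F#4 G4 A4.

A4 F#4 G4 A4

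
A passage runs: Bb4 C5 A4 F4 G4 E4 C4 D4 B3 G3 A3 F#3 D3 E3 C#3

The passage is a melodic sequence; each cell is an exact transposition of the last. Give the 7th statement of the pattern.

E2 F#2 D#2

Unit = 3 notes; the statements start on Bb4, F4, C4, G3, D3, moving down a 4th each time.
Extending down a 4th: A2 → E2.
So cell 7 is E2 F#2 D#2.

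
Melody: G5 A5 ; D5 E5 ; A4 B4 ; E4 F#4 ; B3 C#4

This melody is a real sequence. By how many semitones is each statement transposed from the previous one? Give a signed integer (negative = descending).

-5

With a 2-note motive the entries are G5, D5, A4, E4, B3, each down a 4th from the previous.
G5 to D5 spans -5 semitones.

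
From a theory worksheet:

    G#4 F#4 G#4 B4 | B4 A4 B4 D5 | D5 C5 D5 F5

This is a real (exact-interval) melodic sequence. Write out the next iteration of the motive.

F5 Eb5 F5 Ab5

Taking 4-note groups, the heads are G#4, B4, D5: the pattern moves up a 3rd.
So cell 4 is F5 Eb5 F5 Ab5.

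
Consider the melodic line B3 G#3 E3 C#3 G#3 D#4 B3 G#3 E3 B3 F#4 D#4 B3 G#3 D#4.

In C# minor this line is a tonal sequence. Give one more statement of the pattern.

A4 F#4 D#4 B3 F#4

The 5-note cells begin on B3, D#4, F#4 — each up a 3rd from the last.
Statement 4 starts on A4 and keeps the same diatonic contour: A4 F#4 D#4 B3 F#4.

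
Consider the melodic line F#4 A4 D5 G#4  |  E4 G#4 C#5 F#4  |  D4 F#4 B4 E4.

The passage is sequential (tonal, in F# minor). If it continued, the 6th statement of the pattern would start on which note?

Unit = 4 notes; the statements start on F#4, E4, D4, moving down a 2nd each time.
Extending the heads down a 2nd: C#4 → B3 → A3.

A3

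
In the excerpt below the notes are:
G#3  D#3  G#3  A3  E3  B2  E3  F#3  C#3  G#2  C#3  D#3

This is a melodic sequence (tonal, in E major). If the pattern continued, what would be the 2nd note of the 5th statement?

With 4-note cells, note 2 of each statement runs D#3, B2, G#2.
Carrying that down a 3rd forward: E2 → C#2.

C#2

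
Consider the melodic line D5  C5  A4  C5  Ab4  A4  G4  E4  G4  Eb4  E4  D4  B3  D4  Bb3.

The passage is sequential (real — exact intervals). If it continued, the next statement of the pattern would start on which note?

B3

Unit = 5 notes; the statements start on D5, A4, E4, moving down a 4th each time.
The next head, down a 4th from E4, is B3.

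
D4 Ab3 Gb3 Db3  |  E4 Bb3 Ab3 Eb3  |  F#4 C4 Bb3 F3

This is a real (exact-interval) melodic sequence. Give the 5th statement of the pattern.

A#4 E4 D4 A3

With a 4-note motive the entries are D4, E4, F#4, each up a 2nd from the previous.
Continuing the starts: G#4 → A#4.
From A#4 the exact shape gives A#4 E4 D4 A3.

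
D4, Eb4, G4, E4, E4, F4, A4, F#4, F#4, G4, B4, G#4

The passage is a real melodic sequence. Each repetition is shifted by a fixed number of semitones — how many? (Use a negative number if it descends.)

Unit = 4 notes; the statements start on D4, E4, F#4, moving up a 2nd each time.
D4→E4 is 64 − 62 = 2 semitones.

2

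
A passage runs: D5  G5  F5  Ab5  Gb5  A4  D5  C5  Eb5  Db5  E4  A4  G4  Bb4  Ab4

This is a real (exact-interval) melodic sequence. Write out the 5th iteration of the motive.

The 5-note cells begin on D5, A4, E4 — each down a 4th from the last.
Extending down a 4th: B3 → F#3.
So cell 5 is F#3 B3 A3 C4 Bb3.

F#3 B3 A3 C4 Bb3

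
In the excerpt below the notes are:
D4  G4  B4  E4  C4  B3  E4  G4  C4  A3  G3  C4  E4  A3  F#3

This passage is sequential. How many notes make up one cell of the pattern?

15 notes total. Splitting into 3 groups of 5:
D4 G4 B4 E4 C4 | B3 E4 G4 C4 A3 | G3 C4 E4 A3 F#3
Every group is a transposition down a 3rd of the one before; no shorter unit works.

5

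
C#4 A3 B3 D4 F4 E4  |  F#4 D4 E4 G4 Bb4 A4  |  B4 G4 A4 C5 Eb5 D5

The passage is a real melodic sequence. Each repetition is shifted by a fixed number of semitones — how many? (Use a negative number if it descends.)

Unit = 6 notes; the statements start on C#4, F#4, B4, moving up a 4th each time.
C#4→F#4 is 66 − 61 = 5 semitones.

5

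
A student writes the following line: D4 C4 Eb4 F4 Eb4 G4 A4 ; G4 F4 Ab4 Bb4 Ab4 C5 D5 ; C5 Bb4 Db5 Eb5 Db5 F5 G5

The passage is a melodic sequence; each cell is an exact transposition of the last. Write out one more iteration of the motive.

The 7-note cells begin on D4, G4, C5 — each up a 4th from the last.
From F5 the exact shape gives F5 Eb5 Gb5 Ab5 Gb5 Bb5 C6.

F5 Eb5 Gb5 Ab5 Gb5 Bb5 C6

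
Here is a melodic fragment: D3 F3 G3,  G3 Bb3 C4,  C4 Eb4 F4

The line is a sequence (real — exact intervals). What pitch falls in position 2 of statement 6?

The unit is 3 notes. Position-2 pitches of the 3 shown cells: F3, Bb3, Eb4.
Each moves up a 4th. Continuing: Ab4 → Db5 → Gb5.

Gb5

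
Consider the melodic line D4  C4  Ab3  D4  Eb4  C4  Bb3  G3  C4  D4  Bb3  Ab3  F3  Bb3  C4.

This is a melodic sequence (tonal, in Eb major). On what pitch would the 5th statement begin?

G3

With a 5-note motive the entries are D4, C4, Bb3, each down a 2nd from the previous.
Continuing: Ab3 → G3. Statement 5 starts on G3.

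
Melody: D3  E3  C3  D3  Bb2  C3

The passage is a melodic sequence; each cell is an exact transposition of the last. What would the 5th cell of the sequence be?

Gb2 Ab2

Taking 2-note groups, the heads are D3, C3, Bb2: the pattern moves down a 2nd.
Continuing the starts: Ab2 → Gb2.
Statement 5 starts on Gb2 and keeps the same exact contour: Gb2 Ab2.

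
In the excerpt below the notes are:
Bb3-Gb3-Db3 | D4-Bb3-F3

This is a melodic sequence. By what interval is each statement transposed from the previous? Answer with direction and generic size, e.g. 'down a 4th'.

up a 3rd

Taking 3-note groups, the heads are Bb3, D4: the pattern moves up a 3rd.
Bb3 to D4 is up a 3rd.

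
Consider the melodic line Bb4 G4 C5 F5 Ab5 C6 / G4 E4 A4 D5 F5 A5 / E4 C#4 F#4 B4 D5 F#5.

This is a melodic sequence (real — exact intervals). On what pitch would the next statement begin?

C#4

Taking 6-note groups, the heads are Bb4, G4, E4: the pattern moves down a 3rd.
The next head, down a 3rd from E4, is C#4.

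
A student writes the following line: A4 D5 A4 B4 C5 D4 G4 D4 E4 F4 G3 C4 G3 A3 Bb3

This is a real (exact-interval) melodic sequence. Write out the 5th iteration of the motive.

F2 Bb2 F2 G2 Ab2

With a 5-note motive the entries are A4, D4, G3, each down a 5th from the previous.
Extending down a 5th: C3 → F2.
From F2 the exact shape gives F2 Bb2 F2 G2 Ab2.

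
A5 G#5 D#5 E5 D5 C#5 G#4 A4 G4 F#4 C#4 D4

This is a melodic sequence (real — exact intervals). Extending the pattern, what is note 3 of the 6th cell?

Grouping in 4s, the 3rd note of each cell is D#5, G#4, C#4.
Carrying that down a 5th forward: F#3 → B2 → E2.

E2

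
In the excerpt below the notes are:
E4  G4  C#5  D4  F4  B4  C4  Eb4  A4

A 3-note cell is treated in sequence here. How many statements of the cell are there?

9 notes in groups of 3 gives 9/3 = 3 statements.
Starts: E4, D4, C4 — each down a 2nd.

3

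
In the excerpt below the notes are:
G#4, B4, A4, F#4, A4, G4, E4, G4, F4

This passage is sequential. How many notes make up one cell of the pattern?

There are 9 notes; a 3-note unit gives 3 cells:
G#4 B4 A4 | F#4 A4 G4 | E4 G4 F4
Every group is a transposition down a 2nd of the one before; no shorter unit works.

3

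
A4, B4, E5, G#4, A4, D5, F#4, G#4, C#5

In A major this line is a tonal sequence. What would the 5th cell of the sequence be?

The 3-note cells begin on A4, G#4, F#4 — each down a 2nd from the last.
Continuing the starts: E4 → D4.
Statement 5 starts on D4 and keeps the same diatonic contour: D4 E4 A4.

D4 E4 A4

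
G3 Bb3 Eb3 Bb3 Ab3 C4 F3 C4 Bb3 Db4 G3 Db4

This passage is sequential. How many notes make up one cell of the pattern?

4

Try groups of 4 (3 cells in 12 notes):
G3 Bb3 Eb3 Bb3 | Ab3 C4 F3 C4 | Bb3 Db4 G3 Db4
Every group is a transposition up a 2nd of the one before; no shorter unit works.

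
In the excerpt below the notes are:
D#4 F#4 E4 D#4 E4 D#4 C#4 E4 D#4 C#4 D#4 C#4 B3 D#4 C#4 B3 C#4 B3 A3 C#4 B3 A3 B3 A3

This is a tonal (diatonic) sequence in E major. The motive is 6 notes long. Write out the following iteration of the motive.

G#3 B3 A3 G#3 A3 G#3

With a 6-note motive the entries are D#4, C#4, B3, A3, each down a 2nd from the previous.
So cell 5 is G#3 B3 A3 G#3 A3 G#3.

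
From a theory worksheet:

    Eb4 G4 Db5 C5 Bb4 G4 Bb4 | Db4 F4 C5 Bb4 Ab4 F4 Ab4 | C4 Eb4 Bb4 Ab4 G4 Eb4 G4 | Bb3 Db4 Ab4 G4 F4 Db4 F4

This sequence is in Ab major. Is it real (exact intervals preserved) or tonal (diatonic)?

tonal

Every note is diatonic to Ab major.
Cell 1 has +6 semitones from note 2 to 3, but cell 2 has +7 — the interval quality changes while the contour stays the same, which is the hallmark of a tonal sequence.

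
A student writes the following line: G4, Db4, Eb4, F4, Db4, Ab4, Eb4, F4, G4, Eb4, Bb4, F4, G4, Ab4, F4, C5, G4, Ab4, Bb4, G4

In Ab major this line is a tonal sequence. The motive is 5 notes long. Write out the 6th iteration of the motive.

The 5-note cells begin on G4, Ab4, Bb4, C5 — each up a 2nd from the last.
Continuing the starts: Db5 → Eb5.
Statement 6 starts on Eb5 and keeps the same diatonic contour: Eb5 Bb4 C5 Db5 Bb4.

Eb5 Bb4 C5 Db5 Bb4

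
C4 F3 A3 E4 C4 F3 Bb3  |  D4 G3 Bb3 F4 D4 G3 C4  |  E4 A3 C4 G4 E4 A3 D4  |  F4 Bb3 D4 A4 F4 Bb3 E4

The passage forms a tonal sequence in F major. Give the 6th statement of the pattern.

The 7-note cells begin on C4, D4, E4, F4 — each up a 2nd from the last.
Carrying on: G4 → A4.
So cell 6 is A4 D4 F4 C5 A4 D4 G4.

A4 D4 F4 C5 A4 D4 G4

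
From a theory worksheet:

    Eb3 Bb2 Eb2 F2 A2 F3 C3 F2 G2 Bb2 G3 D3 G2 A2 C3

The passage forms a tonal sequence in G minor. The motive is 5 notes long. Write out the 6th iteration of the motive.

Taking 5-note groups, the heads are Eb3, F3, G3: the pattern moves up a 2nd.
Carrying on: A3 → Bb3 → C4.
Statement 6 starts on C4 and keeps the same diatonic contour: C4 G3 C3 D3 F3.

C4 G3 C3 D3 F3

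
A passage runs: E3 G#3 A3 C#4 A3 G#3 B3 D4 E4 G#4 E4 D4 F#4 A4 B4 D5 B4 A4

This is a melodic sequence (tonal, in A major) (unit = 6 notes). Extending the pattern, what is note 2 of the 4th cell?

E5

Grouping in 6s, the 2nd note of each cell is G#3, D4, A4.
One more up a 5th gives E5.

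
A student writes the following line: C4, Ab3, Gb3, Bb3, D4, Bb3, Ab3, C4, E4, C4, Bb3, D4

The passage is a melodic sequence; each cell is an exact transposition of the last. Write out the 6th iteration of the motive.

A#4 F#4 E4 G#4

Taking 4-note groups, the heads are C4, D4, E4: the pattern moves up a 2nd.
Continuing the starts: F#4 → G#4 → A#4.
Statement 6 starts on A#4 and keeps the same exact contour: A#4 F#4 E4 G#4.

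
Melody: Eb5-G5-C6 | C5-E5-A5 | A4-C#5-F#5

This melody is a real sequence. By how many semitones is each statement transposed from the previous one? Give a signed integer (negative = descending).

Unit = 3 notes; the statements start on Eb5, C5, A4, moving down a 3rd each time.
Eb5→C5 is 72 − 75 = -3 semitones.

-3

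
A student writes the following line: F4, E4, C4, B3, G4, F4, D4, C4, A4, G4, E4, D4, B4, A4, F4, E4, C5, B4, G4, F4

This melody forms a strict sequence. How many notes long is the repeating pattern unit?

There are 20 notes; a 4-note unit gives 5 cells:
F4 E4 C4 B3 | G4 F4 D4 C4 | A4 G4 E4 D4 | B4 A4 F4 E4 | C5 B4 G4 F4
Every group is a transposition up a 2nd of the one before; no shorter unit works.

4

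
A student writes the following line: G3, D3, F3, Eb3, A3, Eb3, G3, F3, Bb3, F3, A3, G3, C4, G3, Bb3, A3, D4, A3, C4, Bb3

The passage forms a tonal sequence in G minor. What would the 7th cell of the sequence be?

F4 C4 Eb4 D4

The 4-note cells begin on G3, A3, Bb3, C4, D4 — each up a 2nd from the last.
Carrying on: Eb4 → F4.
Statement 7 starts on F4 and keeps the same diatonic contour: F4 C4 Eb4 D4.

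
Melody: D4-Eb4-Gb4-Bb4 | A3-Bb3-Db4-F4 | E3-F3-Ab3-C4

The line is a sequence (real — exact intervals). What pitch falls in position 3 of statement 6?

F2

With 4-note cells, note 3 of each statement runs Gb4, Db4, Ab3.
Extending down a 4th: Eb3 → Bb2 → F2.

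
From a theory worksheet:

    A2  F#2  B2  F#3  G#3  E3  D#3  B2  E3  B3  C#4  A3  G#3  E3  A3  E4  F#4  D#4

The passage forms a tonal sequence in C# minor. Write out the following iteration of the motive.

With a 6-note motive the entries are A2, D#3, G#3, each up a 4th from the previous.
Statement 4 starts on C#4 and keeps the same diatonic contour: C#4 A3 D#4 A4 B4 G#4.

C#4 A3 D#4 A4 B4 G#4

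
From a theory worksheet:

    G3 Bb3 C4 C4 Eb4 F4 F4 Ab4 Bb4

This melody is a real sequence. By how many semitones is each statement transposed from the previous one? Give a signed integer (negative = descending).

Unit = 3 notes; the statements start on G3, C4, F4, moving up a 4th each time.
G3 to C4 spans +5 semitones.

5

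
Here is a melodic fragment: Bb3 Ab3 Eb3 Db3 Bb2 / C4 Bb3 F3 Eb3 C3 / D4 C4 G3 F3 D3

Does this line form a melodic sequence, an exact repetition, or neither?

Each 5-note cell is the previous one transposed up a 2nd.

sequence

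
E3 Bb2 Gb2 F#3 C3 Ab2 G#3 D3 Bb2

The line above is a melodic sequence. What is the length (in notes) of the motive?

3

Try groups of 3 (3 cells in 9 notes):
E3 Bb2 Gb2 | F#3 C3 Ab2 | G#3 D3 Bb2
Every group is a transposition up a 2nd of the one before; no shorter unit works.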